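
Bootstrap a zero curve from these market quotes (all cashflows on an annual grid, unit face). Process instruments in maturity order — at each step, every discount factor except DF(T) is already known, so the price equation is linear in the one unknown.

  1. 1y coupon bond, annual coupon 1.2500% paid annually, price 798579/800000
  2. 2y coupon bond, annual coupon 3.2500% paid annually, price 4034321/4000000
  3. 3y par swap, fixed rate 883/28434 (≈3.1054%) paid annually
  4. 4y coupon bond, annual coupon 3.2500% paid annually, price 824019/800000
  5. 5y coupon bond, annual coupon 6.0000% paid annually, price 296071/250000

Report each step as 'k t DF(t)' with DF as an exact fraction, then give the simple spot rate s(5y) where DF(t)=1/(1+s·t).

step 1 [1y] bond c/1=1/80: DF=(798579/800000 − 1/80·(0))/(1+1/80) = 9859/10000 ≈ 0.985900
step 2 [2y] bond c/1=13/400: DF=(4034321/4000000 − 13/400·(0.985900))/(1+13/400) = 4729/5000 ≈ 0.945800
step 3 [3y] swap r/1=883/28434: DF=(1 − 883/28434·(0.985900+0.945800))/(1+883/28434) = 9117/10000 ≈ 0.911700
step 4 [4y] bond c/1=13/400: DF=(824019/800000 − 13/400·(0.985900+0.945800+0.911700))/(1+13/400) = 9081/10000 ≈ 0.908100
step 5 [5y] bond c/1=3/50: DF=(296071/250000 − 3/50·(0.985900+0.945800+0.911700+0.908100))/(1+3/50) = 9049/10000 ≈ 0.904900

1 1 9859/10000
2 2 4729/5000
3 3 9117/10000
4 4 9081/10000
5 5 9049/10000
s(5y) = (1/(9049/10000) − 1)/(5) = 951/45245 ≈ 2.1019%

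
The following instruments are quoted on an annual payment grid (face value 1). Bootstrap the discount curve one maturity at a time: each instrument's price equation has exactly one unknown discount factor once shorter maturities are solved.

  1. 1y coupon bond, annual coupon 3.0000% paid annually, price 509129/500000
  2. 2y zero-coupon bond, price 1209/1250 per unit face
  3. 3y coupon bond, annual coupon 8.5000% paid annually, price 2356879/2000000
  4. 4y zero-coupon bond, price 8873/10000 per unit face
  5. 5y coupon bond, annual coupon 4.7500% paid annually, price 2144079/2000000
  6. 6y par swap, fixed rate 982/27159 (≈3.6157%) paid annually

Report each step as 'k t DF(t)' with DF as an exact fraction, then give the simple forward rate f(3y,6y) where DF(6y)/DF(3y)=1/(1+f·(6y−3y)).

step 1 [1y] bond c/1=3/100: DF=(509129/500000 − 3/100·(0))/(1+3/100) = 4943/5000 ≈ 0.988600
step 2 [2y] zero: DF = P = 1209/1250 ≈ 0.967200
step 3 [3y] bond c/1=17/200: DF=(2356879/2000000 − 17/200·(0.988600+0.967200))/(1+17/200) = 9329/10000 ≈ 0.932900
step 4 [4y] zero: DF = P = 8873/10000 ≈ 0.887300
step 5 [5y] bond c/1=19/400: DF=(2144079/2000000 − 19/400·(0.988600+0.967200+0.932900+0.887300))/(1+19/400) = 4261/5000 ≈ 0.852200
step 6 [6y] swap r/1=982/27159: DF=(1 − 982/27159·(0.988600+0.967200+0.932900+0.887300+0.852200))/(1+982/27159) = 2009/2500 ≈ 0.803600

1 1 4943/5000
2 2 1209/1250
3 3 9329/10000
4 4 8873/10000
5 5 4261/5000
6 6 2009/2500
f(3y,6y) = ((9329/10000)/(2009/2500) − 1)/(3) = 431/8036 ≈ 5.3634%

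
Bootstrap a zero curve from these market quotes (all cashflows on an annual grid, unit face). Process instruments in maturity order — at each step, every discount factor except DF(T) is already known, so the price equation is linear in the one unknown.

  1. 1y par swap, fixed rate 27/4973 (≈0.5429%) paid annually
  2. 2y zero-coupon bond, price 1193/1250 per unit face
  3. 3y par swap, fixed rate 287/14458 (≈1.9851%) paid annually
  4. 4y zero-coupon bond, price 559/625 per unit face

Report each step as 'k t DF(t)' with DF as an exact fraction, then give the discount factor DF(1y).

1 1 4973/5000
2 2 1193/1250
3 3 4713/5000
4 4 559/625
DF(1y) = 4973/5000 ≈ 0.994600

step 1 [1y] swap r/1=27/4973: DF=(1 − 27/4973·(0))/(1+27/4973) = 4973/5000 ≈ 0.994600
step 2 [2y] zero: DF = P = 1193/1250 ≈ 0.954400
step 3 [3y] swap r/1=287/14458: DF=(1 − 287/14458·(0.994600+0.954400))/(1+287/14458) = 4713/5000 ≈ 0.942600
step 4 [4y] zero: DF = P = 559/625 ≈ 0.894400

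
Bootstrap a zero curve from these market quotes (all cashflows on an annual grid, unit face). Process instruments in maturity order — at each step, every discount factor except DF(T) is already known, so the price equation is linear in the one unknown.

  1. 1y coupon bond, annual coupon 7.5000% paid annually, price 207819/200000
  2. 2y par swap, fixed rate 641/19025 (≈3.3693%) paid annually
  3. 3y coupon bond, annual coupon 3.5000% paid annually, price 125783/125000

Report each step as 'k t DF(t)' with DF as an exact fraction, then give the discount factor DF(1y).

step 1 [1y] bond c/1=3/40: DF=(207819/200000 − 3/40·(0))/(1+3/40) = 4833/5000 ≈ 0.966600
step 2 [2y] swap r/1=641/19025: DF=(1 − 641/19025·(0.966600))/(1+641/19025) = 9359/10000 ≈ 0.935900
step 3 [3y] bond c/1=7/200: DF=(125783/125000 − 7/200·(0.966600+0.935900))/(1+7/200) = 9079/10000 ≈ 0.907900

1 1 4833/5000
2 2 9359/10000
3 3 9079/10000
DF(1y) = 4833/5000 ≈ 0.966600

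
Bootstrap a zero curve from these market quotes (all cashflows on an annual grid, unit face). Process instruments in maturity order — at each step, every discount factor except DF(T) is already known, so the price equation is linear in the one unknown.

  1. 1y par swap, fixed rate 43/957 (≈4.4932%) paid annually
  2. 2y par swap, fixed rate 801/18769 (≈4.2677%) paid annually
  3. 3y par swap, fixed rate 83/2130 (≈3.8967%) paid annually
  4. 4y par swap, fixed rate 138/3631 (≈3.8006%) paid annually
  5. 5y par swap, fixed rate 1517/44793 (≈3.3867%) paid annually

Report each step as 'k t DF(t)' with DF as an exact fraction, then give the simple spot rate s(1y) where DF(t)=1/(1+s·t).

1 1 957/1000
2 2 9199/10000
3 3 8921/10000
4 4 431/500
5 5 8483/10000
s(1y) = (1/(957/1000) − 1)/(1) = 43/957 ≈ 4.4932%

step 1 [1y] swap r/1=43/957: DF=(1 − 43/957·(0))/(1+43/957) = 957/1000 ≈ 0.957000
step 2 [2y] swap r/1=801/18769: DF=(1 − 801/18769·(0.957000))/(1+801/18769) = 9199/10000 ≈ 0.919900
step 3 [3y] swap r/1=83/2130: DF=(1 − 83/2130·(0.957000+0.919900))/(1+83/2130) = 8921/10000 ≈ 0.892100
step 4 [4y] swap r/1=138/3631: DF=(1 − 138/3631·(0.957000+0.919900+0.892100))/(1+138/3631) = 431/500 ≈ 0.862000
step 5 [5y] swap r/1=1517/44793: DF=(1 − 1517/44793·(0.957000+0.919900+0.892100+0.862000))/(1+1517/44793) = 8483/10000 ≈ 0.848300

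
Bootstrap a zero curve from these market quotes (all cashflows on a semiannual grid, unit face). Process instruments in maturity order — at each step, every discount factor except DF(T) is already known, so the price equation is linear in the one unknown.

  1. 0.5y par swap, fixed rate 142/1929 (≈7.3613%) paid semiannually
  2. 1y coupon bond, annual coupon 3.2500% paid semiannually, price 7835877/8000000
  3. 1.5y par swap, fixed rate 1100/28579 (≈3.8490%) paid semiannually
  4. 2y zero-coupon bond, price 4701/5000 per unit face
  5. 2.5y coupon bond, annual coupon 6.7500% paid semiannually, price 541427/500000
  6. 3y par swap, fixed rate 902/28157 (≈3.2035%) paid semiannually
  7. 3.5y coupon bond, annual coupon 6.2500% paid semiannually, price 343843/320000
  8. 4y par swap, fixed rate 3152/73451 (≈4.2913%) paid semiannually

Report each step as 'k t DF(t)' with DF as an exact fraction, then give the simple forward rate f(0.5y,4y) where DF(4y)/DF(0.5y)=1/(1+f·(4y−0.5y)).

step 1 [0.5y] swap r/2=71/1929: DF=(1 − 71/1929·(0))/(1+71/1929) = 1929/2000 ≈ 0.964500
step 2 [1y] bond c/2=13/800: DF=(7835877/8000000 − 13/800·(0.964500))/(1+13/800) = 2371/2500 ≈ 0.948400
step 3 [1.5y] swap r/2=550/28579: DF=(1 − 550/28579·(0.964500+0.948400))/(1+550/28579) = 189/200 ≈ 0.945000
step 4 [2y] zero: DF = P = 4701/5000 ≈ 0.940200
step 5 [2.5y] bond c/2=27/800: DF=(541427/500000 − 27/800·(0.964500+0.948400+0.945000+0.940200))/(1+27/800) = 1847/2000 ≈ 0.923500
step 6 [3y] swap r/2=451/28157: DF=(1 − 451/28157·(0.964500+0.948400+0.945000+0.940200+0.923500))/(1+451/28157) = 4549/5000 ≈ 0.909800
step 7 [3.5y] bond c/2=1/32: DF=(343843/320000 − 1/32·(0.964500+0.948400+0.945000+0.940200+0.923500+0.909800))/(1+1/32) = 8713/10000 ≈ 0.871300
step 8 [4y] swap r/2=1576/73451: DF=(1 − 1576/73451·(0.964500+0.948400+0.945000+0.940200+0.923500+0.909800+0.871300))/(1+1576/73451) = 1053/1250 ≈ 0.842400

1 1/2 1929/2000
2 1 2371/2500
3 3/2 189/200
4 2 4701/5000
5 5/2 1847/2000
6 3 4549/5000
7 7/2 8713/10000
8 4 1053/1250
f(0.5y,4y) = ((1929/2000)/(1053/1250) − 1)/(7/2) = 407/9828 ≈ 4.1412%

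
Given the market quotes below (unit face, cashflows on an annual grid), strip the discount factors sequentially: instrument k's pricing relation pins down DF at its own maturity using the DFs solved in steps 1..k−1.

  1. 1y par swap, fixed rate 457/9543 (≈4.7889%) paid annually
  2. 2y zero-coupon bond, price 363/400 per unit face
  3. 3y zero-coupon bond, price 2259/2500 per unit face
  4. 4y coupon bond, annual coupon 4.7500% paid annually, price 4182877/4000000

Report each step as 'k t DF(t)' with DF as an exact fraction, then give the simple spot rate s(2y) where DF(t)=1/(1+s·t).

step 1 [1y] swap r/1=457/9543: DF=(1 − 457/9543·(0))/(1+457/9543) = 9543/10000 ≈ 0.954300
step 2 [2y] zero: DF = P = 363/400 ≈ 0.907500
step 3 [3y] zero: DF = P = 2259/2500 ≈ 0.903600
step 4 [4y] bond c/1=19/400: DF=(4182877/4000000 − 19/400·(0.954300+0.907500+0.903600))/(1+19/400) = 8729/10000 ≈ 0.872900

1 1 9543/10000
2 2 363/400
3 3 2259/2500
4 4 8729/10000
s(2y) = (1/(363/400) − 1)/(2) = 37/726 ≈ 5.0964%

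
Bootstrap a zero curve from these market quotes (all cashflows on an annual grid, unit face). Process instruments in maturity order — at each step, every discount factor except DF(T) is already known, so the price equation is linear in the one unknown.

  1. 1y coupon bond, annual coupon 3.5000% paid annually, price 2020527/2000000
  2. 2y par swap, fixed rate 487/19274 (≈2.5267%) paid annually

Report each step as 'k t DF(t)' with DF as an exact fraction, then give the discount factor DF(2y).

step 1 [1y] bond c/1=7/200: DF=(2020527/2000000 − 7/200·(0))/(1+7/200) = 9761/10000 ≈ 0.976100
step 2 [2y] swap r/1=487/19274: DF=(1 − 487/19274·(0.976100))/(1+487/19274) = 9513/10000 ≈ 0.951300

1 1 9761/10000
2 2 9513/10000
DF(2y) = 9513/10000 ≈ 0.951300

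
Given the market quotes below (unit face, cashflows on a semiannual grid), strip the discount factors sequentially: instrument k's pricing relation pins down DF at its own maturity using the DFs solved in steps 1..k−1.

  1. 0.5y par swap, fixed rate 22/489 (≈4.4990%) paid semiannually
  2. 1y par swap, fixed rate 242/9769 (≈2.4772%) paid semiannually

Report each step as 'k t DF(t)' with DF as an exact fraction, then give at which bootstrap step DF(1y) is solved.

step 1 [0.5y] swap r/2=11/489: DF=(1 − 11/489·(0))/(1+11/489) = 489/500 ≈ 0.978000
step 2 [1y] swap r/2=121/9769: DF=(1 − 121/9769·(0.978000))/(1+121/9769) = 4879/5000 ≈ 0.975800

1 1/2 489/500
2 1 4879/5000
DF(1y) is solved at step 2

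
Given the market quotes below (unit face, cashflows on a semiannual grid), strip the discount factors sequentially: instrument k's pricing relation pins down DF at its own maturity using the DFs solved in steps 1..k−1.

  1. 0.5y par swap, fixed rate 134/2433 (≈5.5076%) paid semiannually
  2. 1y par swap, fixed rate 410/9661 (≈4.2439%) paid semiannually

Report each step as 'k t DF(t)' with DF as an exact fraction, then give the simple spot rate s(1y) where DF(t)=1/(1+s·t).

1 1/2 2433/2500
2 1 959/1000
s(1y) = (1/(959/1000) − 1)/(1) = 41/959 ≈ 4.2753%

step 1 [0.5y] swap r/2=67/2433: DF=(1 − 67/2433·(0))/(1+67/2433) = 2433/2500 ≈ 0.973200
step 2 [1y] swap r/2=205/9661: DF=(1 − 205/9661·(0.973200))/(1+205/9661) = 959/1000 ≈ 0.959000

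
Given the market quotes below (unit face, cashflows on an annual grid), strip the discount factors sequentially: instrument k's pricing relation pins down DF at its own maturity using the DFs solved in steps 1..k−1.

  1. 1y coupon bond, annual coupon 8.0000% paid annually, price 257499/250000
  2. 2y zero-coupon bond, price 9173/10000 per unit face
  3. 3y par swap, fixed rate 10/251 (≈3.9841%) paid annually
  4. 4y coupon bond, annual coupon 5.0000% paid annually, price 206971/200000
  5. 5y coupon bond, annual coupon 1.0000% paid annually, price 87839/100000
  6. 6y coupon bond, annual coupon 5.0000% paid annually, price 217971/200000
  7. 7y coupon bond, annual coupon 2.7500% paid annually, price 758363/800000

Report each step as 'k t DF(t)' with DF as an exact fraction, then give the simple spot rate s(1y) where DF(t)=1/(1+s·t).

step 1 [1y] bond c/1=2/25: DF=(257499/250000 − 2/25·(0))/(1+2/25) = 9537/10000 ≈ 0.953700
step 2 [2y] zero: DF = P = 9173/10000 ≈ 0.917300
step 3 [3y] swap r/1=10/251: DF=(1 − 10/251·(0.953700+0.917300))/(1+10/251) = 89/100 ≈ 0.890000
step 4 [4y] bond c/1=1/20: DF=(206971/200000 − 1/20·(0.953700+0.917300+0.890000))/(1+1/20) = 8541/10000 ≈ 0.854100
step 5 [5y] bond c/1=1/100: DF=(87839/100000 − 1/100·(0.953700+0.917300+0.890000+0.854100))/(1+1/100) = 8339/10000 ≈ 0.833900
step 6 [6y] bond c/1=1/20: DF=(217971/200000 − 1/20·(0.953700+0.917300+0.890000+0.854100+0.833900))/(1+1/20) = 8261/10000 ≈ 0.826100
step 7 [7y] bond c/1=11/400: DF=(758363/800000 − 11/400·(0.953700+0.917300+0.890000+0.854100+0.833900+0.826100))/(1+11/400) = 3907/5000 ≈ 0.781400

1 1 9537/10000
2 2 9173/10000
3 3 89/100
4 4 8541/10000
5 5 8339/10000
6 6 8261/10000
7 7 3907/5000
s(1y) = (1/(9537/10000) − 1)/(1) = 463/9537 ≈ 4.8548%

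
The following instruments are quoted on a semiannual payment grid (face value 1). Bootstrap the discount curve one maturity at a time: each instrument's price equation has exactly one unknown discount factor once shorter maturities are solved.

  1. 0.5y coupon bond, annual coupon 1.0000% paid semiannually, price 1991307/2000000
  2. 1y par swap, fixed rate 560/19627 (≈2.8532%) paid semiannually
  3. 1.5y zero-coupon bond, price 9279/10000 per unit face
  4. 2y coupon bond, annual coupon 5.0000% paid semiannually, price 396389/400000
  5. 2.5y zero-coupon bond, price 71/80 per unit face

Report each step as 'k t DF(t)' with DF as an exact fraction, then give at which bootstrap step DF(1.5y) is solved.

step 1 [0.5y] bond c/2=1/200: DF=(1991307/2000000 − 1/200·(0))/(1+1/200) = 9907/10000 ≈ 0.990700
step 2 [1y] swap r/2=280/19627: DF=(1 − 280/19627·(0.990700))/(1+280/19627) = 243/250 ≈ 0.972000
step 3 [1.5y] zero: DF = P = 9279/10000 ≈ 0.927900
step 4 [2y] bond c/2=1/40: DF=(396389/400000 − 1/40·(0.990700+0.972000+0.927900))/(1+1/40) = 8963/10000 ≈ 0.896300
step 5 [2.5y] zero: DF = P = 71/80 ≈ 0.887500

1 1/2 9907/10000
2 1 243/250
3 3/2 9279/10000
4 2 8963/10000
5 5/2 71/80
DF(1.5y) is solved at step 3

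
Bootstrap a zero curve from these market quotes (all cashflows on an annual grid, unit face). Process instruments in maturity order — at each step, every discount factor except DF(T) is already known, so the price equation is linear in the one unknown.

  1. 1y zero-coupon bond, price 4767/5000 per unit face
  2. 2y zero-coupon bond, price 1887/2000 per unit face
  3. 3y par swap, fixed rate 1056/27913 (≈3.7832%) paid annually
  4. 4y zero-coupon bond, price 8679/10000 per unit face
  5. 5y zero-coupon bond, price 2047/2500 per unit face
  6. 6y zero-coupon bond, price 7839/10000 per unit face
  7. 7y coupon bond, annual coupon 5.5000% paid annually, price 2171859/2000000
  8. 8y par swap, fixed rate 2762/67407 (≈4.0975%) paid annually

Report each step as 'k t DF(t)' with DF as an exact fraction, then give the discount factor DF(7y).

step 1 [1y] zero: DF = P = 4767/5000 ≈ 0.953400
step 2 [2y] zero: DF = P = 1887/2000 ≈ 0.943500
step 3 [3y] swap r/1=1056/27913: DF=(1 − 1056/27913·(0.953400+0.943500))/(1+1056/27913) = 559/625 ≈ 0.894400
step 4 [4y] zero: DF = P = 8679/10000 ≈ 0.867900
step 5 [5y] zero: DF = P = 2047/2500 ≈ 0.818800
step 6 [6y] zero: DF = P = 7839/10000 ≈ 0.783900
step 7 [7y] bond c/1=11/200: DF=(2171859/2000000 − 11/200·(0.953400+0.943500+0.894400+0.867900+0.818800+0.783900))/(1+11/200) = 151/200 ≈ 0.755000
step 8 [8y] swap r/1=2762/67407: DF=(1 − 2762/67407·(0.953400+0.943500+0.894400+0.867900+0.818800+0.783900+0.755000))/(1+2762/67407) = 3619/5000 ≈ 0.723800

1 1 4767/5000
2 2 1887/2000
3 3 559/625
4 4 8679/10000
5 5 2047/2500
6 6 7839/10000
7 7 151/200
8 8 3619/5000
DF(7y) = 151/200 ≈ 0.755000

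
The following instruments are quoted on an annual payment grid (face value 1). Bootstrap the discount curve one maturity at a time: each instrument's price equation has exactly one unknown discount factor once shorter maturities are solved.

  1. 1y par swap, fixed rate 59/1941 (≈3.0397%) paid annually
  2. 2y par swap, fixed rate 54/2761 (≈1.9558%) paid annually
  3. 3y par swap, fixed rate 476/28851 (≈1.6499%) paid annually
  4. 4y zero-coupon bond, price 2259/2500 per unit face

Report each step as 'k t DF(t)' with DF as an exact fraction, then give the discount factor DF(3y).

step 1 [1y] swap r/1=59/1941: DF=(1 − 59/1941·(0))/(1+59/1941) = 1941/2000 ≈ 0.970500
step 2 [2y] swap r/1=54/2761: DF=(1 − 54/2761·(0.970500))/(1+54/2761) = 4811/5000 ≈ 0.962200
step 3 [3y] swap r/1=476/28851: DF=(1 − 476/28851·(0.970500+0.962200))/(1+476/28851) = 2381/2500 ≈ 0.952400
step 4 [4y] zero: DF = P = 2259/2500 ≈ 0.903600

1 1 1941/2000
2 2 4811/5000
3 3 2381/2500
4 4 2259/2500
DF(3y) = 2381/2500 ≈ 0.952400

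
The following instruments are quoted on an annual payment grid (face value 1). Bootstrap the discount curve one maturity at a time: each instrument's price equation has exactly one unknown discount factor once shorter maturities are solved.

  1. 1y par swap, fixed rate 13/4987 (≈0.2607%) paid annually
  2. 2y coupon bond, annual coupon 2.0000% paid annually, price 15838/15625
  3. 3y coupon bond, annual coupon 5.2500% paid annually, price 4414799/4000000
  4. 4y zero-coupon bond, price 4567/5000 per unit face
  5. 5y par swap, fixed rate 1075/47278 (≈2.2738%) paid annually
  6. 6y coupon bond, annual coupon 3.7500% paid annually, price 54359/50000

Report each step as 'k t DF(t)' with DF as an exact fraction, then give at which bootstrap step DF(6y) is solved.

step 1 [1y] swap r/1=13/4987: DF=(1 − 13/4987·(0))/(1+13/4987) = 4987/5000 ≈ 0.997400
step 2 [2y] bond c/1=1/50: DF=(15838/15625 − 1/50·(0.997400))/(1+1/50) = 4871/5000 ≈ 0.974200
step 3 [3y] bond c/1=21/400: DF=(4414799/4000000 − 21/400·(0.997400+0.974200))/(1+21/400) = 9503/10000 ≈ 0.950300
step 4 [4y] zero: DF = P = 4567/5000 ≈ 0.913400
step 5 [5y] swap r/1=1075/47278: DF=(1 − 1075/47278·(0.997400+0.974200+0.950300+0.913400))/(1+1075/47278) = 357/400 ≈ 0.892500
step 6 [6y] bond c/1=3/80: DF=(54359/50000 − 3/80·(0.997400+0.974200+0.950300+0.913400+0.892500))/(1+3/80) = 877/1000 ≈ 0.877000

1 1 4987/5000
2 2 4871/5000
3 3 9503/10000
4 4 4567/5000
5 5 357/400
6 6 877/1000
DF(6y) is solved at step 6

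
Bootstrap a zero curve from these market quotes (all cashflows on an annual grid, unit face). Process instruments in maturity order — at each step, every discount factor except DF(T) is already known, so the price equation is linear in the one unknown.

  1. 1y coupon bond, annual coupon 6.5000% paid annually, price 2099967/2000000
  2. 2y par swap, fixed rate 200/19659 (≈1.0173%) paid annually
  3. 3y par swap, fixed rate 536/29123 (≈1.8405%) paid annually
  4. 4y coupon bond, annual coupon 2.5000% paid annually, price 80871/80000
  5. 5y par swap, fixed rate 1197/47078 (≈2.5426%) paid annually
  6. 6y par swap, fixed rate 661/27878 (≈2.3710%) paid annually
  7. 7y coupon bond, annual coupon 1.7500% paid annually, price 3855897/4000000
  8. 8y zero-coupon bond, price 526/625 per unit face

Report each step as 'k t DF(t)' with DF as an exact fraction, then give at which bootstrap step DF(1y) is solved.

1 1 9859/10000
2 2 49/50
3 3 1183/1250
4 4 572/625
5 5 8803/10000
6 6 4339/5000
7 7 1703/2000
8 8 526/625
DF(1y) is solved at step 1

step 1 [1y] bond c/1=13/200: DF=(2099967/2000000 − 13/200·(0))/(1+13/200) = 9859/10000 ≈ 0.985900
step 2 [2y] swap r/1=200/19659: DF=(1 − 200/19659·(0.985900))/(1+200/19659) = 49/50 ≈ 0.980000
step 3 [3y] swap r/1=536/29123: DF=(1 − 536/29123·(0.985900+0.980000))/(1+536/29123) = 1183/1250 ≈ 0.946400
step 4 [4y] bond c/1=1/40: DF=(80871/80000 − 1/40·(0.985900+0.980000+0.946400))/(1+1/40) = 572/625 ≈ 0.915200
step 5 [5y] swap r/1=1197/47078: DF=(1 − 1197/47078·(0.985900+0.980000+0.946400+0.915200))/(1+1197/47078) = 8803/10000 ≈ 0.880300
step 6 [6y] swap r/1=661/27878: DF=(1 − 661/27878·(0.985900+0.980000+0.946400+0.915200+0.880300))/(1+661/27878) = 4339/5000 ≈ 0.867800
step 7 [7y] bond c/1=7/400: DF=(3855897/4000000 − 7/400·(0.985900+0.980000+0.946400+0.915200+0.880300+0.867800))/(1+7/400) = 1703/2000 ≈ 0.851500
step 8 [8y] zero: DF = P = 526/625 ≈ 0.841600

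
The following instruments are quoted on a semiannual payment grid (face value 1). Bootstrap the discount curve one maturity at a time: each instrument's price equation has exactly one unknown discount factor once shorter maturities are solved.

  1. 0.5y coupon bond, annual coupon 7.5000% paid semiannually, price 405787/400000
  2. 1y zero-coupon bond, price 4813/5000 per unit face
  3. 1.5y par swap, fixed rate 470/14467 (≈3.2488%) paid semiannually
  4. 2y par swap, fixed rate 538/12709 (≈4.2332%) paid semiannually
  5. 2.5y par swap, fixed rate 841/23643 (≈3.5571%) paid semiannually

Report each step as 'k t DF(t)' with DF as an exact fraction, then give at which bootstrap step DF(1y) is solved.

1 1/2 4889/5000
2 1 4813/5000
3 3/2 953/1000
4 2 9193/10000
5 5/2 9159/10000
DF(1y) is solved at step 2

step 1 [0.5y] bond c/2=3/80: DF=(405787/400000 − 3/80·(0))/(1+3/80) = 4889/5000 ≈ 0.977800
step 2 [1y] zero: DF = P = 4813/5000 ≈ 0.962600
step 3 [1.5y] swap r/2=235/14467: DF=(1 − 235/14467·(0.977800+0.962600))/(1+235/14467) = 953/1000 ≈ 0.953000
step 4 [2y] swap r/2=269/12709: DF=(1 − 269/12709·(0.977800+0.962600+0.953000))/(1+269/12709) = 9193/10000 ≈ 0.919300
step 5 [2.5y] swap r/2=841/47286: DF=(1 − 841/47286·(0.977800+0.962600+0.953000+0.919300))/(1+841/47286) = 9159/10000 ≈ 0.915900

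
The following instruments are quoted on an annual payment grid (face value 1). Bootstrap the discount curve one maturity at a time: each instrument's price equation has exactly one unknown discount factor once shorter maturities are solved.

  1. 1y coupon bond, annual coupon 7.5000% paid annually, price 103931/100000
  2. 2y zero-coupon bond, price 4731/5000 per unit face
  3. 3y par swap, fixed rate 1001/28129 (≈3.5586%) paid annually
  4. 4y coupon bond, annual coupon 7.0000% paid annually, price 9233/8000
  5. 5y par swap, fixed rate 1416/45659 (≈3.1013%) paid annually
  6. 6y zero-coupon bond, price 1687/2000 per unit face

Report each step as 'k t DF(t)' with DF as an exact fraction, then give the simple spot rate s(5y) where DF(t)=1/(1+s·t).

1 1 2417/2500
2 2 4731/5000
3 3 8999/10000
4 4 4473/5000
5 5 1073/1250
6 6 1687/2000
s(5y) = (1/(1073/1250) − 1)/(5) = 177/5365 ≈ 3.2992%

step 1 [1y] bond c/1=3/40: DF=(103931/100000 − 3/40·(0))/(1+3/40) = 2417/2500 ≈ 0.966800
step 2 [2y] zero: DF = P = 4731/5000 ≈ 0.946200
step 3 [3y] swap r/1=1001/28129: DF=(1 − 1001/28129·(0.966800+0.946200))/(1+1001/28129) = 8999/10000 ≈ 0.899900
step 4 [4y] bond c/1=7/100: DF=(9233/8000 − 7/100·(0.966800+0.946200+0.899900))/(1+7/100) = 4473/5000 ≈ 0.894600
step 5 [5y] swap r/1=1416/45659: DF=(1 − 1416/45659·(0.966800+0.946200+0.899900+0.894600))/(1+1416/45659) = 1073/1250 ≈ 0.858400
step 6 [6y] zero: DF = P = 1687/2000 ≈ 0.843500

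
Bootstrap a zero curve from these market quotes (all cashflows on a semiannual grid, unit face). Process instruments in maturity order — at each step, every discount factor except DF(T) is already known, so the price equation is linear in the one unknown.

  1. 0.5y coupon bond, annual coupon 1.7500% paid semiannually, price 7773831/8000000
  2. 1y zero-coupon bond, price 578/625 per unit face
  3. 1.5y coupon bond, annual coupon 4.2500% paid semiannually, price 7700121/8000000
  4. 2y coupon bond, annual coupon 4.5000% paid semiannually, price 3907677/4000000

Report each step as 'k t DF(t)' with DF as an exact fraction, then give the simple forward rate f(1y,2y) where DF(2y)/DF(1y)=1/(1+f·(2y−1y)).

1 1/2 9633/10000
2 1 578/625
3 3/2 1129/1250
4 2 447/500
f(1y,2y) = ((578/625)/(447/500) − 1)/(1) = 77/2235 ≈ 3.4452%

step 1 [0.5y] bond c/2=7/800: DF=(7773831/8000000 − 7/800·(0))/(1+7/800) = 9633/10000 ≈ 0.963300
step 2 [1y] zero: DF = P = 578/625 ≈ 0.924800
step 3 [1.5y] bond c/2=17/800: DF=(7700121/8000000 − 17/800·(0.963300+0.924800))/(1+17/800) = 1129/1250 ≈ 0.903200
step 4 [2y] bond c/2=9/400: DF=(3907677/4000000 − 9/400·(0.963300+0.924800+0.903200))/(1+9/400) = 447/500 ≈ 0.894000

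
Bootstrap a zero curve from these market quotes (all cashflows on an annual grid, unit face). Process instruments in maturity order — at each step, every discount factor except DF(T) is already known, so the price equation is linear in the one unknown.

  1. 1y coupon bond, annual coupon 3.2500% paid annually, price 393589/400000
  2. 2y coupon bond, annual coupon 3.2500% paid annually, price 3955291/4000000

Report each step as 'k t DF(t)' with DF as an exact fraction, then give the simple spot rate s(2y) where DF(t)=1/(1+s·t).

1 1 953/1000
2 2 9277/10000
s(2y) = (1/(9277/10000) − 1)/(2) = 723/18554 ≈ 3.8967%

step 1 [1y] bond c/1=13/400: DF=(393589/400000 − 13/400·(0))/(1+13/400) = 953/1000 ≈ 0.953000
step 2 [2y] bond c/1=13/400: DF=(3955291/4000000 − 13/400·(0.953000))/(1+13/400) = 9277/10000 ≈ 0.927700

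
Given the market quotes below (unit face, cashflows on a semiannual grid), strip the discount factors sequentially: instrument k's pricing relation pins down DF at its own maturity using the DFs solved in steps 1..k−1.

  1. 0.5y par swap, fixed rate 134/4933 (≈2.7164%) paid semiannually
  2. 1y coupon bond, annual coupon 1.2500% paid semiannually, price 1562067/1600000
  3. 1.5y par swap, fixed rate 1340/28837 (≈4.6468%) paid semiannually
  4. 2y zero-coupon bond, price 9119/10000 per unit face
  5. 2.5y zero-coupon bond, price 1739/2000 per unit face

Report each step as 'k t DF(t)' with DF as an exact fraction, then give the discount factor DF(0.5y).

1 1/2 4933/5000
2 1 9641/10000
3 3/2 933/1000
4 2 9119/10000
5 5/2 1739/2000
DF(0.5y) = 4933/5000 ≈ 0.986600

step 1 [0.5y] swap r/2=67/4933: DF=(1 − 67/4933·(0))/(1+67/4933) = 4933/5000 ≈ 0.986600
step 2 [1y] bond c/2=1/160: DF=(1562067/1600000 − 1/160·(0.986600))/(1+1/160) = 9641/10000 ≈ 0.964100
step 3 [1.5y] swap r/2=670/28837: DF=(1 − 670/28837·(0.986600+0.964100))/(1+670/28837) = 933/1000 ≈ 0.933000
step 4 [2y] zero: DF = P = 9119/10000 ≈ 0.911900
step 5 [2.5y] zero: DF = P = 1739/2000 ≈ 0.869500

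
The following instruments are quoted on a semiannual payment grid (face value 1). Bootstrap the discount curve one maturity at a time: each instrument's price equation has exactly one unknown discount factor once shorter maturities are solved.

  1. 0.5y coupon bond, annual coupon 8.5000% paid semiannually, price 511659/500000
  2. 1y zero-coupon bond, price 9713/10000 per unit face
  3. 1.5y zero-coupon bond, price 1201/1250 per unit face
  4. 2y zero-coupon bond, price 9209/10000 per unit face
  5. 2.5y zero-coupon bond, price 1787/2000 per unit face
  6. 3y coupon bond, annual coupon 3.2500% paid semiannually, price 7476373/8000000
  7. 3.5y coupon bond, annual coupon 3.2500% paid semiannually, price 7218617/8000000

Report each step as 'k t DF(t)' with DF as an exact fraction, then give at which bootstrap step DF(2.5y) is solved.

1 1/2 1227/1250
2 1 9713/10000
3 3/2 1201/1250
4 2 9209/10000
5 5/2 1787/2000
6 3 211/250
7 7/2 1997/2500
DF(2.5y) is solved at step 5

step 1 [0.5y] bond c/2=17/400: DF=(511659/500000 − 17/400·(0))/(1+17/400) = 1227/1250 ≈ 0.981600
step 2 [1y] zero: DF = P = 9713/10000 ≈ 0.971300
step 3 [1.5y] zero: DF = P = 1201/1250 ≈ 0.960800
step 4 [2y] zero: DF = P = 9209/10000 ≈ 0.920900
step 5 [2.5y] zero: DF = P = 1787/2000 ≈ 0.893500
step 6 [3y] bond c/2=13/800: DF=(7476373/8000000 − 13/800·(0.981600+0.971300+0.960800+0.920900+0.893500))/(1+13/800) = 211/250 ≈ 0.844000
step 7 [3.5y] bond c/2=13/800: DF=(7218617/8000000 − 13/800·(0.981600+0.971300+0.960800+0.920900+0.893500+0.844000))/(1+13/800) = 1997/2500 ≈ 0.798800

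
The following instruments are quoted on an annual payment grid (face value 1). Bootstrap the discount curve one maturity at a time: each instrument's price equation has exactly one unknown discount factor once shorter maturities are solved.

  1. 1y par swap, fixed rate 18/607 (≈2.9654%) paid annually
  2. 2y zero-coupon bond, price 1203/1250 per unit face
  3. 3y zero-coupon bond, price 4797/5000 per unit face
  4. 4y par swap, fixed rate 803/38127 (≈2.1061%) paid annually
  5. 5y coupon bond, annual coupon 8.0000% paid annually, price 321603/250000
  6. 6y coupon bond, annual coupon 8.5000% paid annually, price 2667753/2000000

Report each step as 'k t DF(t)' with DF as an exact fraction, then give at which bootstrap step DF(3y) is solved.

step 1 [1y] swap r/1=18/607: DF=(1 − 18/607·(0))/(1+18/607) = 607/625 ≈ 0.971200
step 2 [2y] zero: DF = P = 1203/1250 ≈ 0.962400
step 3 [3y] zero: DF = P = 4797/5000 ≈ 0.959400
step 4 [4y] swap r/1=803/38127: DF=(1 − 803/38127·(0.971200+0.962400+0.959400))/(1+803/38127) = 9197/10000 ≈ 0.919700
step 5 [5y] bond c/1=2/25: DF=(321603/250000 − 2/25·(0.971200+0.962400+0.959400+0.919700))/(1+2/25) = 9087/10000 ≈ 0.908700
step 6 [6y] bond c/1=17/200: DF=(2667753/2000000 − 17/200·(0.971200+0.962400+0.959400+0.919700+0.908700))/(1+17/200) = 1719/2000 ≈ 0.859500

1 1 607/625
2 2 1203/1250
3 3 4797/5000
4 4 9197/10000
5 5 9087/10000
6 6 1719/2000
DF(3y) is solved at step 3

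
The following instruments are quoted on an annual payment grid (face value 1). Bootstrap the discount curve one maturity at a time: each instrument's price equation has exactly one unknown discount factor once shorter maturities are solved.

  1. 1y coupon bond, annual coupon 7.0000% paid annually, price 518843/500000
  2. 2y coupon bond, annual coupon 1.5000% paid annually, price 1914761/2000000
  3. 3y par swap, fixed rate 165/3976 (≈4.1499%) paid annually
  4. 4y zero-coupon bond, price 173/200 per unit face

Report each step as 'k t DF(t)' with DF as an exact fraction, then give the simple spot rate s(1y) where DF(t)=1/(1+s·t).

1 1 4849/5000
2 2 9289/10000
3 3 1769/2000
4 4 173/200
s(1y) = (1/(4849/5000) − 1)/(1) = 151/4849 ≈ 3.1140%

step 1 [1y] bond c/1=7/100: DF=(518843/500000 − 7/100·(0))/(1+7/100) = 4849/5000 ≈ 0.969800
step 2 [2y] bond c/1=3/200: DF=(1914761/2000000 − 3/200·(0.969800))/(1+3/200) = 9289/10000 ≈ 0.928900
step 3 [3y] swap r/1=165/3976: DF=(1 − 165/3976·(0.969800+0.928900))/(1+165/3976) = 1769/2000 ≈ 0.884500
step 4 [4y] zero: DF = P = 173/200 ≈ 0.865000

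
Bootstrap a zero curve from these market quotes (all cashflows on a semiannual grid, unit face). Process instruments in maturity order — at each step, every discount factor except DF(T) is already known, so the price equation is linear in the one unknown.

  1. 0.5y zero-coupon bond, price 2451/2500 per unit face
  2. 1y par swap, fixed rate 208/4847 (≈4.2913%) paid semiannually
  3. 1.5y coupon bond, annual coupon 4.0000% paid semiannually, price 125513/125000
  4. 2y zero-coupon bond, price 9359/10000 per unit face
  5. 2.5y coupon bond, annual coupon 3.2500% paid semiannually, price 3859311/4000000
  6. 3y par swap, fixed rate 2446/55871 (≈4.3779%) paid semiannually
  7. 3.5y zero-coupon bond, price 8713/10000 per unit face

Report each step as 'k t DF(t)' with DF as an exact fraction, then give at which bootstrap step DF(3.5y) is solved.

step 1 [0.5y] zero: DF = P = 2451/2500 ≈ 0.980400
step 2 [1y] swap r/2=104/4847: DF=(1 − 104/4847·(0.980400))/(1+104/4847) = 599/625 ≈ 0.958400
step 3 [1.5y] bond c/2=1/50: DF=(125513/125000 − 1/50·(0.980400+0.958400))/(1+1/50) = 1183/1250 ≈ 0.946400
step 4 [2y] zero: DF = P = 9359/10000 ≈ 0.935900
step 5 [2.5y] bond c/2=13/800: DF=(3859311/4000000 − 13/800·(0.980400+0.958400+0.946400+0.935900))/(1+13/800) = 8883/10000 ≈ 0.888300
step 6 [3y] swap r/2=1223/55871: DF=(1 − 1223/55871·(0.980400+0.958400+0.946400+0.935900+0.888300))/(1+1223/55871) = 8777/10000 ≈ 0.877700
step 7 [3.5y] zero: DF = P = 8713/10000 ≈ 0.871300

1 1/2 2451/2500
2 1 599/625
3 3/2 1183/1250
4 2 9359/10000
5 5/2 8883/10000
6 3 8777/10000
7 7/2 8713/10000
DF(3.5y) is solved at step 7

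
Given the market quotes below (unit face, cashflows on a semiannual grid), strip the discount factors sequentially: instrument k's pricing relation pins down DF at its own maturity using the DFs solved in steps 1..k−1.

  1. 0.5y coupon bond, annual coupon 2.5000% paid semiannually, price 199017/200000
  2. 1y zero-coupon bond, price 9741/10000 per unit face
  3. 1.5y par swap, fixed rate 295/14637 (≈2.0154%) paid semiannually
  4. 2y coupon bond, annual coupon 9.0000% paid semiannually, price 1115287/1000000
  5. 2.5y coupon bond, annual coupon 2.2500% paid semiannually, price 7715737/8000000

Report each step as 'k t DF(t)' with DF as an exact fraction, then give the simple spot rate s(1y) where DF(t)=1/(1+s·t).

1 1/2 2457/2500
2 1 9741/10000
3 3/2 1941/2000
4 2 2353/2500
5 5/2 9107/10000
s(1y) = (1/(9741/10000) − 1)/(1) = 259/9741 ≈ 2.6589%

step 1 [0.5y] bond c/2=1/80: DF=(199017/200000 − 1/80·(0))/(1+1/80) = 2457/2500 ≈ 0.982800
step 2 [1y] zero: DF = P = 9741/10000 ≈ 0.974100
step 3 [1.5y] swap r/2=295/29274: DF=(1 − 295/29274·(0.982800+0.974100))/(1+295/29274) = 1941/2000 ≈ 0.970500
step 4 [2y] bond c/2=9/200: DF=(1115287/1000000 − 9/200·(0.982800+0.974100+0.970500))/(1+9/200) = 2353/2500 ≈ 0.941200
step 5 [2.5y] bond c/2=9/800: DF=(7715737/8000000 − 9/800·(0.982800+0.974100+0.970500+0.941200))/(1+9/800) = 9107/10000 ≈ 0.910700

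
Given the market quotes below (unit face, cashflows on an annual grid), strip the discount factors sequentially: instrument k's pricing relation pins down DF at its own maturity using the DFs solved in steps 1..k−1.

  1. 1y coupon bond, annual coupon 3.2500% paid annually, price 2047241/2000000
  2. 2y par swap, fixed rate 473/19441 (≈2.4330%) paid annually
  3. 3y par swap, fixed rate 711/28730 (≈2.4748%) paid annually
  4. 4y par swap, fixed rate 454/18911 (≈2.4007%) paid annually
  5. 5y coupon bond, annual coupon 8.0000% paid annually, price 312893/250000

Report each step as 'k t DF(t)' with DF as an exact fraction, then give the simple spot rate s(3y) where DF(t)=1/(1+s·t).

1 1 4957/5000
2 2 9527/10000
3 3 9289/10000
4 4 2273/2500
5 5 8787/10000
s(3y) = (1/(9289/10000) − 1)/(3) = 237/9289 ≈ 2.5514%

step 1 [1y] bond c/1=13/400: DF=(2047241/2000000 − 13/400·(0))/(1+13/400) = 4957/5000 ≈ 0.991400
step 2 [2y] swap r/1=473/19441: DF=(1 − 473/19441·(0.991400))/(1+473/19441) = 9527/10000 ≈ 0.952700
step 3 [3y] swap r/1=711/28730: DF=(1 − 711/28730·(0.991400+0.952700))/(1+711/28730) = 9289/10000 ≈ 0.928900
step 4 [4y] swap r/1=454/18911: DF=(1 − 454/18911·(0.991400+0.952700+0.928900))/(1+454/18911) = 2273/2500 ≈ 0.909200
step 5 [5y] bond c/1=2/25: DF=(312893/250000 − 2/25·(0.991400+0.952700+0.928900+0.909200))/(1+2/25) = 8787/10000 ≈ 0.878700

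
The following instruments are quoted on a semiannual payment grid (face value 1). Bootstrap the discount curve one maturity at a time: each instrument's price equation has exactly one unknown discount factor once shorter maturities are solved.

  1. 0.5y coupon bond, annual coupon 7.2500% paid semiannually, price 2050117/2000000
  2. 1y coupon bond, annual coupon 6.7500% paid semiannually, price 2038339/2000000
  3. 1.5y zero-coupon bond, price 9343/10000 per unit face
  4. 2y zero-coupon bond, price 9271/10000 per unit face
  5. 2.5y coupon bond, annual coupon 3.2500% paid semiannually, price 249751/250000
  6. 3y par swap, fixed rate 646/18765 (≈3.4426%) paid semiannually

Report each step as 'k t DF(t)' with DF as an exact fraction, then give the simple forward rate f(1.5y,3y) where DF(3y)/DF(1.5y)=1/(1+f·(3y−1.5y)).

step 1 [0.5y] bond c/2=29/800: DF=(2050117/2000000 − 29/800·(0))/(1+29/800) = 2473/2500 ≈ 0.989200
step 2 [1y] bond c/2=27/800: DF=(2038339/2000000 − 27/800·(0.989200))/(1+27/800) = 596/625 ≈ 0.953600
step 3 [1.5y] zero: DF = P = 9343/10000 ≈ 0.934300
step 4 [2y] zero: DF = P = 9271/10000 ≈ 0.927100
step 5 [2.5y] bond c/2=13/800: DF=(249751/250000 − 13/800·(0.989200+0.953600+0.934300+0.927100))/(1+13/800) = 4611/5000 ≈ 0.922200
step 6 [3y] swap r/2=323/18765: DF=(1 − 323/18765·(0.989200+0.953600+0.934300+0.927100+0.922200))/(1+323/18765) = 9031/10000 ≈ 0.903100

1 1/2 2473/2500
2 1 596/625
3 3/2 9343/10000
4 2 9271/10000
5 5/2 4611/5000
6 3 9031/10000
f(1.5y,3y) = ((9343/10000)/(9031/10000) − 1)/(3/2) = 208/9031 ≈ 2.3032%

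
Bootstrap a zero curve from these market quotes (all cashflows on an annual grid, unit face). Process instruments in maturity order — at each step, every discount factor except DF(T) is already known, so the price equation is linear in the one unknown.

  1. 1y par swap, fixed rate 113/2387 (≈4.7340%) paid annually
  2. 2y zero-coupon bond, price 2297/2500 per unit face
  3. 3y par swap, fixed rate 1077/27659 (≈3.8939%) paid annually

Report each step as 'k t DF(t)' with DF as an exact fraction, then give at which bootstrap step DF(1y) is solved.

1 1 2387/2500
2 2 2297/2500
3 3 8923/10000
DF(1y) is solved at step 1

step 1 [1y] swap r/1=113/2387: DF=(1 − 113/2387·(0))/(1+113/2387) = 2387/2500 ≈ 0.954800
step 2 [2y] zero: DF = P = 2297/2500 ≈ 0.918800
step 3 [3y] swap r/1=1077/27659: DF=(1 − 1077/27659·(0.954800+0.918800))/(1+1077/27659) = 8923/10000 ≈ 0.892300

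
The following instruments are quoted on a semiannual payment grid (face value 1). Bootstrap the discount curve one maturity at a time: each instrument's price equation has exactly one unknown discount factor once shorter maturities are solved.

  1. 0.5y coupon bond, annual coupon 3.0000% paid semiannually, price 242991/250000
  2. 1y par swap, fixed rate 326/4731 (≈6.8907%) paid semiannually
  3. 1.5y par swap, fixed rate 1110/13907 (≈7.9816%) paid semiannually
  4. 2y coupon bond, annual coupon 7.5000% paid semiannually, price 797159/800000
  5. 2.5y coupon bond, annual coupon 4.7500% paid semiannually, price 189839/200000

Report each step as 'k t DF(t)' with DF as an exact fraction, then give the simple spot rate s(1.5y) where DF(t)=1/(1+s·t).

step 1 [0.5y] bond c/2=3/200: DF=(242991/250000 − 3/200·(0))/(1+3/200) = 1197/1250 ≈ 0.957600
step 2 [1y] swap r/2=163/4731: DF=(1 − 163/4731·(0.957600))/(1+163/4731) = 2337/2500 ≈ 0.934800
step 3 [1.5y] swap r/2=555/13907: DF=(1 − 555/13907·(0.957600+0.934800))/(1+555/13907) = 889/1000 ≈ 0.889000
step 4 [2y] bond c/2=3/80: DF=(797159/800000 − 3/80·(0.957600+0.934800+0.889000))/(1+3/80) = 8599/10000 ≈ 0.859900
step 5 [2.5y] bond c/2=19/800: DF=(189839/200000 − 19/800·(0.957600+0.934800+0.889000+0.859900))/(1+19/800) = 8427/10000 ≈ 0.842700

1 1/2 1197/1250
2 1 2337/2500
3 3/2 889/1000
4 2 8599/10000
5 5/2 8427/10000
s(1.5y) = (1/(889/1000) − 1)/(3/2) = 74/889 ≈ 8.3240%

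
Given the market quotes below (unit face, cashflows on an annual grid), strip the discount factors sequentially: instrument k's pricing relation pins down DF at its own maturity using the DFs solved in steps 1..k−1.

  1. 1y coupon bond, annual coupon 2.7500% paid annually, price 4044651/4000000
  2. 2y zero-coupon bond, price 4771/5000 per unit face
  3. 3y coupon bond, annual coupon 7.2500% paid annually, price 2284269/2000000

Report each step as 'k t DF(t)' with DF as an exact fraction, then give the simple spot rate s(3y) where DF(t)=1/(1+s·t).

step 1 [1y] bond c/1=11/400: DF=(4044651/4000000 − 11/400·(0))/(1+11/400) = 9841/10000 ≈ 0.984100
step 2 [2y] zero: DF = P = 4771/5000 ≈ 0.954200
step 3 [3y] bond c/1=29/400: DF=(2284269/2000000 − 29/400·(0.984100+0.954200))/(1+29/400) = 9339/10000 ≈ 0.933900

1 1 9841/10000
2 2 4771/5000
3 3 9339/10000
s(3y) = (1/(9339/10000) − 1)/(3) = 661/28017 ≈ 2.3593%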